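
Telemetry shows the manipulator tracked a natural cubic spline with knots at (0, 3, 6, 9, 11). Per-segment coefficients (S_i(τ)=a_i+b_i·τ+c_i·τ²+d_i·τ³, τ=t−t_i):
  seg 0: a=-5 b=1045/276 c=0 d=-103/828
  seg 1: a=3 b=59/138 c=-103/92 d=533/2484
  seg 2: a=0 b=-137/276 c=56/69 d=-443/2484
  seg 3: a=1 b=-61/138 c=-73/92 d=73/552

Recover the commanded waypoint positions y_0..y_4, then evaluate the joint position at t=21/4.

y_0=-5 y_1=3 y_2=0 y_3=1 y_4=-2
S(21/4) = 189/256

y_0 = S_0(0) = a_0 = -5
y_1 = S_1(0) = a_1 = 3
y_2 = S_2(0) = a_2 = 0
y_3 = S_3(0) = a_3 = 1
y_4 = S_3(2) = -2
t_q=21/4 is in segment 1 (τ=9/4); S_1(τ)=189/256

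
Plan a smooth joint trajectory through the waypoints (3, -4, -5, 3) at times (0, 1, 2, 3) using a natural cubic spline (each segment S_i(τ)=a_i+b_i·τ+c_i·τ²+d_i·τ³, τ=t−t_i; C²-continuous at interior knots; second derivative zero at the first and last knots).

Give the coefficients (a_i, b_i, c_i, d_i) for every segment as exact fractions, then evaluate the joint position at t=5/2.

  seg 0: a=3 b=-8 c=0 d=1
  seg 1: a=-4 b=-5 c=3 d=1
  seg 2: a=-5 b=4 c=6 d=-2
S(5/2) = -7/4

Δ: Δ0=-7, Δ1=-1, Δ2=8
row 1: diag=4, rhs=36; c'=1/4, d'=9
row 2: denom=4−1·1/4=15/4; d'=(54−1·9)/(15/4)=12
back: M2=12
back: M1=9−1/4·12=6
M: M0=0, M1=6, M2=12, M3=0
seg 0: a=3, c=M0/2=0, d=(M1−M0)/(6·1)=1, b=Δ0−h0·(2M0+M1)/6=-8
seg 1: a=-4, c=M1/2=3, d=(M2−M1)/(6·1)=1, b=Δ1−h1·(2M1+M2)/6=-5
seg 2: a=-5, c=M2/2=6, d=(M3−M2)/(6·1)=-2, b=Δ2−h2·(2M2+M3)/6=4
t_q=5/2 → seg 2, τ=1/2; S=-5+4·τ+6·τ²+-2·τ³=-7/4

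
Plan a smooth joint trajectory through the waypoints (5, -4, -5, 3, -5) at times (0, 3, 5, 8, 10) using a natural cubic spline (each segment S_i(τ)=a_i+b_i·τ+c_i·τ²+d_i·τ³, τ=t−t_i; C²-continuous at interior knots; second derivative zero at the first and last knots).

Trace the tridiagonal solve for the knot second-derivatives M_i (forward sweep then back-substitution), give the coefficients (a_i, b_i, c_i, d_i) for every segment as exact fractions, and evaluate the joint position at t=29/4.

  seg 0: a=5 b=-1193/348 c=0 d=149/3132
  seg 1: a=-4 b=-373/174 c=149/348 d=137/696
  seg 2: a=-5 b=56/29 c=140/87 d=-356/783
  seg 3: a=3 b=-20/29 c=-72/29 d=12/29
S(29/4) = 37/16

Δ: Δ0=-3, Δ1=-1/2, Δ2=8/3, Δ3=-4
row 1: diag=10, rhs=15; c'=1/5, d'=3/2
row 2: denom=10−2·1/5=48/5; d'=(19−2·3/2)/(48/5)=5/3
row 3: denom=10−3·5/16=145/16; d'=(-40−3·5/3)/(145/16)=-144/29
back: M3=-144/29
back: M2=5/3−5/16·-144/29=280/87
back: M1=3/2−1/5·280/87=149/174
M: M0=0, M1=149/174, M2=280/87, M3=-144/29, M4=0
seg 0: a=5, c=M0/2=0, d=(M1−M0)/(6·3)=149/3132, b=Δ0−h0·(2M0+M1)/6=-1193/348
seg 1: a=-4, c=M1/2=149/348, d=(M2−M1)/(6·2)=137/696, b=Δ1−h1·(2M1+M2)/6=-373/174
seg 2: a=-5, c=M2/2=140/87, d=(M3−M2)/(6·3)=-356/783, b=Δ2−h2·(2M2+M3)/6=56/29
seg 3: a=3, c=M3/2=-72/29, d=(M4−M3)/(6·2)=12/29, b=Δ3−h3·(2M3+M4)/6=-20/29
t_q=29/4 → seg 2, τ=9/4; S=-5+56/29·τ+140/87·τ²+-356/783·τ³=37/16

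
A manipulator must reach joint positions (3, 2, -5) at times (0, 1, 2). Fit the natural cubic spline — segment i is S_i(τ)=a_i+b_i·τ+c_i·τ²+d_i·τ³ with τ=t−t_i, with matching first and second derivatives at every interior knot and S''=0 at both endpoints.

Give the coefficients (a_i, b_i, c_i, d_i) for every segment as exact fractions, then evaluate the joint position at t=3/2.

Δ: Δ0=-1, Δ1=-7
row 1: diag=4, rhs=-36; c'=1/4, d'=-9
back: M1=-9
M: M0=0, M1=-9, M2=0
seg 0: a=3, c=M0/2=0, d=(M1−M0)/(6·1)=-3/2, b=Δ0−h0·(2M0+M1)/6=1/2
seg 1: a=2, c=M1/2=-9/2, d=(M2−M1)/(6·1)=3/2, b=Δ1−h1·(2M1+M2)/6=-4
t_q=3/2 → seg 1, τ=1/2; S=2+-4·τ+-9/2·τ²+3/2·τ³=-15/16

  seg 0: a=3 b=1/2 c=0 d=-3/2
  seg 1: a=2 b=-4 c=-9/2 d=3/2
S(3/2) = -15/16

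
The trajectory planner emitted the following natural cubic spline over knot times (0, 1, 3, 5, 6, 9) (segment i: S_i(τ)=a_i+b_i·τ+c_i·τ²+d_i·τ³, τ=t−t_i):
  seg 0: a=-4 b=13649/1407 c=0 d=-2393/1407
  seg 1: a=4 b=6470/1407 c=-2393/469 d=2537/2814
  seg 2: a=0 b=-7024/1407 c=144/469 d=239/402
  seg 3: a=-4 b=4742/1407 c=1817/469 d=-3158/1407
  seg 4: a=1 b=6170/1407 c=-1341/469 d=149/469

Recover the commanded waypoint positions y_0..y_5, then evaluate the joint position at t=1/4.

y_0 = S_0(0) = a_0 = -4
y_1 = S_1(0) = a_1 = 4
y_2 = S_2(0) = a_2 = 0
y_3 = S_3(0) = a_3 = -4
y_4 = S_4(0) = a_4 = 1
y_5 = S_4(3) = -3
t_q=1/4 is in segment 0 (τ=1/4); S_0(τ)=-48067/30016

y_0=-4 y_1=4 y_2=0 y_3=-4 y_4=1 y_5=-3
S(1/4) = -48067/30016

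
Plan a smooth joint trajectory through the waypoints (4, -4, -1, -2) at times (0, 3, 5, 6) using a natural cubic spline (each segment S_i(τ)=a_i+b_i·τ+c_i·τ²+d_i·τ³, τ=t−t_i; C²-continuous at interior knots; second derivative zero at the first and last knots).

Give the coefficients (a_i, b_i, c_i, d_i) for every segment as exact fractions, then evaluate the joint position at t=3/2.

Δ: Δ0=-8/3, Δ1=3/2, Δ2=-1
row 1: diag=10, rhs=25; c'=1/5, d'=5/2
row 2: denom=6−2·1/5=28/5; d'=(-15−2·5/2)/(28/5)=-25/7
back: M2=-25/7
back: M1=5/2−1/5·-25/7=45/14
M: M0=0, M1=45/14, M2=-25/7, M3=0
seg 0: a=4, c=M0/2=0, d=(M1−M0)/(6·3)=5/28, b=Δ0−h0·(2M0+M1)/6=-359/84
seg 1: a=-4, c=M1/2=45/28, d=(M2−M1)/(6·2)=-95/168, b=Δ1−h1·(2M1+M2)/6=23/42
seg 2: a=-1, c=M2/2=-25/14, d=(M3−M2)/(6·1)=25/42, b=Δ2−h2·(2M2+M3)/6=4/21
t_q=3/2 → seg 0, τ=3/2; S=4+-359/84·τ+0·τ²+5/28·τ³=-405/224

  seg 0: a=4 b=-359/84 c=0 d=5/28
  seg 1: a=-4 b=23/42 c=45/28 d=-95/168
  seg 2: a=-1 b=4/21 c=-25/14 d=25/42
S(3/2) = -405/224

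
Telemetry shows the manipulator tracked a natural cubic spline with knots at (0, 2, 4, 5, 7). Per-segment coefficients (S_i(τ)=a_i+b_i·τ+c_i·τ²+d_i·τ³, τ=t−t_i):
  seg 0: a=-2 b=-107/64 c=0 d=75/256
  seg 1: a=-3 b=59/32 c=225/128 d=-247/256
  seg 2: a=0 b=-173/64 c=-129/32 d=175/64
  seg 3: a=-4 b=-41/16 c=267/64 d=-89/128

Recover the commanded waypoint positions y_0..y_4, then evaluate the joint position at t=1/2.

y_0=-2 y_1=-3 y_2=0 y_3=-4 y_4=2
S(1/2) = -5733/2048

y_0 = S_0(0) = a_0 = -2
y_1 = S_1(0) = a_1 = -3
y_2 = S_2(0) = a_2 = 0
y_3 = S_3(0) = a_3 = -4
y_4 = S_3(2) = 2
t_q=1/2 is in segment 0 (τ=1/2); S_0(τ)=-5733/2048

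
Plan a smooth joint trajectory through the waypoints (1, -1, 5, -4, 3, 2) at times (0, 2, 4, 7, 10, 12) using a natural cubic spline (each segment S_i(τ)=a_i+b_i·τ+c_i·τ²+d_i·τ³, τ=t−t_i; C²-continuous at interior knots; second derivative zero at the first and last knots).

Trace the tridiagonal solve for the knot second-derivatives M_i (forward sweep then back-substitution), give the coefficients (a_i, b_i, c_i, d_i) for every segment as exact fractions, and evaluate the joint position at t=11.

Δ: Δ0=-1, Δ1=3, Δ2=-3, Δ3=7/3, Δ4=-1/2
row 1: diag=8, rhs=24; c'=1/4, d'=3
row 2: denom=10−2·1/4=19/2; d'=(-36−2·3)/(19/2)=-84/19
row 3: denom=12−3·6/19=210/19; d'=(32−3·-84/19)/(210/19)=86/21
row 4: denom=10−3·19/70=643/70; d'=(-17−3·86/21)/(643/70)=-2050/643
back: M4=-2050/643
back: M3=86/21−19/70·-2050/643=9569/1929
back: M2=-84/19−6/19·9569/1929=-3850/643
back: M1=3−1/4·-3850/643=5783/1286
M: M0=0, M1=5783/1286, M2=-3850/643, M3=9569/1929, M4=-2050/643, M5=0
seg 0: a=1, c=M0/2=0, d=(M1−M0)/(6·2)=5783/15432, b=Δ0−h0·(2M0+M1)/6=-9641/3858
seg 1: a=-1, c=M1/2=5783/2572, d=(M2−M1)/(6·2)=-13483/15432, b=Δ1−h1·(2M1+M2)/6=3854/1929
seg 2: a=5, c=M2/2=-1925/643, d=(M3−M2)/(6·3)=21119/34722, b=Δ2−h2·(2M2+M3)/6=1957/3858
seg 3: a=-4, c=M3/2=9569/3858, d=(M4−M3)/(6·3)=-15719/34722, b=Δ3−h3·(2M3+M4)/6=-1993/1929
seg 4: a=3, c=M4/2=-1025/643, d=(M5−M4)/(6·2)=1025/3858, b=Δ4−h4·(2M4+M5)/6=6271/3858
t_q=11 → seg 4, τ=1; S=3+6271/3858·τ+-1025/643·τ²+1025/3858·τ³=2120/643

  seg 0: a=1 b=-9641/3858 c=0 d=5783/15432
  seg 1: a=-1 b=3854/1929 c=5783/2572 d=-13483/15432
  seg 2: a=5 b=1957/3858 c=-1925/643 d=21119/34722
  seg 3: a=-4 b=-1993/1929 c=9569/3858 d=-15719/34722
  seg 4: a=3 b=6271/3858 c=-1025/643 d=1025/3858
S(11) = 2120/643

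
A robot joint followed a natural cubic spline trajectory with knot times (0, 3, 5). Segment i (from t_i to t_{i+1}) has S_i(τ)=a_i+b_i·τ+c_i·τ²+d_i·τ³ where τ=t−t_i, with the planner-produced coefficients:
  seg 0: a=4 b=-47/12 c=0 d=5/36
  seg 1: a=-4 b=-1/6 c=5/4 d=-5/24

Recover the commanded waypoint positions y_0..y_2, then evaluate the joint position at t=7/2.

y_0 = S_0(0) = a_0 = 4
y_1 = S_1(0) = a_1 = -4
y_2 = S_1(2) = -1
t_q=7/2 is in segment 1 (τ=1/2); S_1(τ)=-243/64

y_0=4 y_1=-4 y_2=-1
S(7/2) = -243/64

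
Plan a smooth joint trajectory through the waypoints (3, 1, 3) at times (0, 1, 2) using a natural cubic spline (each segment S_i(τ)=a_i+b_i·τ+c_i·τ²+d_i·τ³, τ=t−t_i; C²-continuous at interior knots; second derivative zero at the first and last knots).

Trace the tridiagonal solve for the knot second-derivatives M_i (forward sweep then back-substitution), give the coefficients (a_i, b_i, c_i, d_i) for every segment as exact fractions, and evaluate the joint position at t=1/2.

Δ: Δ0=-2, Δ1=2
row 1: diag=4, rhs=24; c'=1/4, d'=6
back: M1=6
M: M0=0, M1=6, M2=0
seg 0: a=3, c=M0/2=0, d=(M1−M0)/(6·1)=1, b=Δ0−h0·(2M0+M1)/6=-3
seg 1: a=1, c=M1/2=3, d=(M2−M1)/(6·1)=-1, b=Δ1−h1·(2M1+M2)/6=0
t_q=1/2 → seg 0, τ=1/2; S=3+-3·τ+0·τ²+1·τ³=13/8

  seg 0: a=3 b=-3 c=0 d=1
  seg 1: a=1 b=0 c=3 d=-1
S(1/2) = 13/8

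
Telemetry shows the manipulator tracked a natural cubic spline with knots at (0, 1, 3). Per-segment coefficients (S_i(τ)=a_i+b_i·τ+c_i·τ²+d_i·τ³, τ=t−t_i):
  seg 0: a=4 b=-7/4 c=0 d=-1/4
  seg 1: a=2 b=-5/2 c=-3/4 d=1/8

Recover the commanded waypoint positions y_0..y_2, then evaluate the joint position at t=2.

y_0 = S_0(0) = a_0 = 4
y_1 = S_1(0) = a_1 = 2
y_2 = S_1(2) = -5
t_q=2 is in segment 1 (τ=1); S_1(τ)=-9/8

y_0=4 y_1=2 y_2=-5
S(2) = -9/8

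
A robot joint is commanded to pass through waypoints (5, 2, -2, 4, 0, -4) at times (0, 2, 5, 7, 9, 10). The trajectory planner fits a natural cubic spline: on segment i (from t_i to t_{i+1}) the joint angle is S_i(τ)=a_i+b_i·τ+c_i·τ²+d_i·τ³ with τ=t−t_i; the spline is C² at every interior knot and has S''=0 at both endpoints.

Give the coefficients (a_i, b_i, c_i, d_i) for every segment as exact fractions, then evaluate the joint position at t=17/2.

  seg 0: a=5 b=-6493/5646 c=0 d=-247/2823
  seg 1: a=2 b=-12421/5646 c=-494/941 d=4595/16938
  seg 2: a=-2 b=5575/2823 c=3607/1882 d=-7927/11292
  seg 3: a=4 b=3436/2823 c=-2160/941 d=1939/5646
  seg 4: a=0 b=-10850/2823 c=-221/941 d=221/2823
S(17/2) = 27403/15056

Δ: Δ0=-3/2, Δ1=-4/3, Δ2=3, Δ3=-2, Δ4=-4
row 1: diag=10, rhs=1; c'=3/10, d'=1/10
row 2: denom=10−3·3/10=91/10; d'=(26−3·1/10)/(91/10)=257/91
row 3: denom=8−2·20/91=688/91; d'=(-30−2·257/91)/(688/91)=-811/172
row 4: denom=6−2·91/344=941/172; d'=(-12−2·-811/172)/(941/172)=-442/941
back: M4=-442/941
back: M3=-811/172−91/344·-442/941=-4320/941
back: M2=257/91−20/91·-4320/941=3607/941
back: M1=1/10−3/10·3607/941=-988/941
M: M0=0, M1=-988/941, M2=3607/941, M3=-4320/941, M4=-442/941, M5=0
seg 0: a=5, c=M0/2=0, d=(M1−M0)/(6·2)=-247/2823, b=Δ0−h0·(2M0+M1)/6=-6493/5646
seg 1: a=2, c=M1/2=-494/941, d=(M2−M1)/(6·3)=4595/16938, b=Δ1−h1·(2M1+M2)/6=-12421/5646
seg 2: a=-2, c=M2/2=3607/1882, d=(M3−M2)/(6·2)=-7927/11292, b=Δ2−h2·(2M2+M3)/6=5575/2823
seg 3: a=4, c=M3/2=-2160/941, d=(M4−M3)/(6·2)=1939/5646, b=Δ3−h3·(2M3+M4)/6=3436/2823
seg 4: a=0, c=M4/2=-221/941, d=(M5−M4)/(6·1)=221/2823, b=Δ4−h4·(2M4+M5)/6=-10850/2823
t_q=17/2 → seg 3, τ=3/2; S=4+3436/2823·τ+-2160/941·τ²+1939/5646·τ³=27403/15056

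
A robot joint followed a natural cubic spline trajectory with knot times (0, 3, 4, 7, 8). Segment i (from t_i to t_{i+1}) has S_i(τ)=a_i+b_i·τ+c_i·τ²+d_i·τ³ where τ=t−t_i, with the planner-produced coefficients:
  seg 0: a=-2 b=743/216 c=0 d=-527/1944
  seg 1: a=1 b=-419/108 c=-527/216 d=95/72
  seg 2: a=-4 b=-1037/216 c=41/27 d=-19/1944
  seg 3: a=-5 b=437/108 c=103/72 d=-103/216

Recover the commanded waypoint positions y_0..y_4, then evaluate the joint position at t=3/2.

y_0=-2 y_1=1 y_2=-4 y_3=-5 y_4=0
S(3/2) = 431/192

y_0 = S_0(0) = a_0 = -2
y_1 = S_1(0) = a_1 = 1
y_2 = S_2(0) = a_2 = -4
y_3 = S_3(0) = a_3 = -5
y_4 = S_3(1) = 0
t_q=3/2 is in segment 0 (τ=3/2); S_0(τ)=431/192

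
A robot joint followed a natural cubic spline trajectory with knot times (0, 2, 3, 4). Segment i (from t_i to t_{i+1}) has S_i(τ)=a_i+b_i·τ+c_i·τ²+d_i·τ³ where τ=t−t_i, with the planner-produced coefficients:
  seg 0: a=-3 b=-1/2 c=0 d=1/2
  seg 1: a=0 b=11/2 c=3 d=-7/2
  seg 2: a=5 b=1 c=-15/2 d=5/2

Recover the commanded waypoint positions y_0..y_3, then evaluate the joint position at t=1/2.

y_0=-3 y_1=0 y_2=5 y_3=1
S(1/2) = -51/16

y_0 = S_0(0) = a_0 = -3
y_1 = S_1(0) = a_1 = 0
y_2 = S_2(0) = a_2 = 5
y_3 = S_2(1) = 1
t_q=1/2 is in segment 0 (τ=1/2); S_0(τ)=-51/16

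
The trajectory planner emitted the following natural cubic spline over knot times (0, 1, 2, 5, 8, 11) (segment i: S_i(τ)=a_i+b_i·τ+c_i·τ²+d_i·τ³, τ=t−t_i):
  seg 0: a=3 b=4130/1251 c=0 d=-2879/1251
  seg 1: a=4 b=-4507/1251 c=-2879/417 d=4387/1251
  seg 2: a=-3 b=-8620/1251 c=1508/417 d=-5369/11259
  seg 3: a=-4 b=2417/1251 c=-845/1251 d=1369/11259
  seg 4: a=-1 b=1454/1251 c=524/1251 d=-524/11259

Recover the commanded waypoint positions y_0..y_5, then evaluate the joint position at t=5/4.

y_0=3 y_1=4 y_2=-3 y_3=-4 y_4=-1 y_5=5
S(5/4) = 72661/26688

y_0 = S_0(0) = a_0 = 3
y_1 = S_1(0) = a_1 = 4
y_2 = S_2(0) = a_2 = -3
y_3 = S_3(0) = a_3 = -4
y_4 = S_4(0) = a_4 = -1
y_5 = S_4(3) = 5
t_q=5/4 is in segment 1 (τ=1/4); S_1(τ)=72661/26688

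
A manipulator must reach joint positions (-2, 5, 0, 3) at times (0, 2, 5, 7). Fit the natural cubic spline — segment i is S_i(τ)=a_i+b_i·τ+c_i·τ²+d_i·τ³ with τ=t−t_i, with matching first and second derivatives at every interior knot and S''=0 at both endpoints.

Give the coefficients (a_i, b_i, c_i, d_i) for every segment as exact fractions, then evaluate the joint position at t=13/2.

  seg 0: a=-2 b=2645/546 c=0 d=-367/1092
  seg 1: a=5 b=443/546 c=-367/182 d=25/63
  seg 2: a=0 b=-313/546 c=283/182 d=-283/1092
S(13/2) = 5137/2912

Δ: Δ0=7/2, Δ1=-5/3, Δ2=3/2
row 1: diag=10, rhs=-31; c'=3/10, d'=-31/10
row 2: denom=10−3·3/10=91/10; d'=(19−3·-31/10)/(91/10)=283/91
back: M2=283/91
back: M1=-31/10−3/10·283/91=-367/91
M: M0=0, M1=-367/91, M2=283/91, M3=0
seg 0: a=-2, c=M0/2=0, d=(M1−M0)/(6·2)=-367/1092, b=Δ0−h0·(2M0+M1)/6=2645/546
seg 1: a=5, c=M1/2=-367/182, d=(M2−M1)/(6·3)=25/63, b=Δ1−h1·(2M1+M2)/6=443/546
seg 2: a=0, c=M2/2=283/182, d=(M3−M2)/(6·2)=-283/1092, b=Δ2−h2·(2M2+M3)/6=-313/546
t_q=13/2 → seg 2, τ=3/2; S=0+-313/546·τ+283/182·τ²+-283/1092·τ³=5137/2912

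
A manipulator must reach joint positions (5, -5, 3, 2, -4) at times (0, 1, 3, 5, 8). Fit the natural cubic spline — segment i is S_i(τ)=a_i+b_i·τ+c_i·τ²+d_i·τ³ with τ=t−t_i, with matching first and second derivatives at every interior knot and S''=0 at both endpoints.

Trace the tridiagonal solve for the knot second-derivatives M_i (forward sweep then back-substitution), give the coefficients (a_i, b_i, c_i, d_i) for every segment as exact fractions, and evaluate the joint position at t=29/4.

Δ: Δ0=-10, Δ1=4, Δ2=-1/2, Δ3=-2
row 1: diag=6, rhs=84; c'=1/3, d'=14
row 2: denom=8−2·1/3=22/3; d'=(-27−2·14)/(22/3)=-15/2
row 3: denom=10−2·3/11=104/11; d'=(-9−2·-15/2)/(104/11)=33/52
back: M3=33/52
back: M2=-15/2−3/11·33/52=-399/52
back: M1=14−1/3·-399/52=861/52
M: M0=0, M1=861/52, M2=-399/52, M3=33/52, M4=0
seg 0: a=5, c=M0/2=0, d=(M1−M0)/(6·1)=287/104, b=Δ0−h0·(2M0+M1)/6=-1327/104
seg 1: a=-5, c=M1/2=861/104, d=(M2−M1)/(6·2)=-105/52, b=Δ1−h1·(2M1+M2)/6=-233/52
seg 2: a=3, c=M2/2=-399/104, d=(M3−M2)/(6·2)=9/13, b=Δ2−h2·(2M2+M3)/6=229/52
seg 3: a=2, c=M3/2=33/104, d=(M4−M3)/(6·3)=-11/312, b=Δ3−h3·(2M3+M4)/6=-137/52
t_q=29/4 → seg 3, τ=9/4; S=2+-137/52·τ+33/104·τ²+-11/312·τ³=-18125/6656

  seg 0: a=5 b=-1327/104 c=0 d=287/104
  seg 1: a=-5 b=-233/52 c=861/104 d=-105/52
  seg 2: a=3 b=229/52 c=-399/104 d=9/13
  seg 3: a=2 b=-137/52 c=33/104 d=-11/312
S(29/4) = -18125/6656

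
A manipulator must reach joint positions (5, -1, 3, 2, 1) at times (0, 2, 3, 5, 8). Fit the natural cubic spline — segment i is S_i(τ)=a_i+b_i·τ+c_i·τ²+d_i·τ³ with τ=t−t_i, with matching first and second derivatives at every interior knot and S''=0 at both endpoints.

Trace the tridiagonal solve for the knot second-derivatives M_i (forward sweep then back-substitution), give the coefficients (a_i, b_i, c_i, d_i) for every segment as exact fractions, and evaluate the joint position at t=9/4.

  seg 0: a=5 b=-2779/489 c=0 d=328/489
  seg 1: a=-1 b=1157/489 c=656/163 d=-1169/489
  seg 2: a=3 b=1586/489 c=-513/163 d=2495/3912
  seg 3: a=2 b=-1655/978 c=443/652 d=-443/5868
S(9/4) = -2027/10432

Δ: Δ0=-3, Δ1=4, Δ2=-1/2, Δ3=-1/3
row 1: diag=6, rhs=42; c'=1/6, d'=7
row 2: denom=6−1·1/6=35/6; d'=(-27−1·7)/(35/6)=-204/35
row 3: denom=10−2·12/35=326/35; d'=(1−2·-204/35)/(326/35)=443/326
back: M3=443/326
back: M2=-204/35−12/35·443/326=-1026/163
back: M1=7−1/6·-1026/163=1312/163
M: M0=0, M1=1312/163, M2=-1026/163, M3=443/326, M4=0
seg 0: a=5, c=M0/2=0, d=(M1−M0)/(6·2)=328/489, b=Δ0−h0·(2M0+M1)/6=-2779/489
seg 1: a=-1, c=M1/2=656/163, d=(M2−M1)/(6·1)=-1169/489, b=Δ1−h1·(2M1+M2)/6=1157/489
seg 2: a=3, c=M2/2=-513/163, d=(M3−M2)/(6·2)=2495/3912, b=Δ2−h2·(2M2+M3)/6=1586/489
seg 3: a=2, c=M3/2=443/652, d=(M4−M3)/(6·3)=-443/5868, b=Δ3−h3·(2M3+M4)/6=-1655/978
t_q=9/4 → seg 1, τ=1/4; S=-1+1157/489·τ+656/163·τ²+-1169/489·τ³=-2027/10432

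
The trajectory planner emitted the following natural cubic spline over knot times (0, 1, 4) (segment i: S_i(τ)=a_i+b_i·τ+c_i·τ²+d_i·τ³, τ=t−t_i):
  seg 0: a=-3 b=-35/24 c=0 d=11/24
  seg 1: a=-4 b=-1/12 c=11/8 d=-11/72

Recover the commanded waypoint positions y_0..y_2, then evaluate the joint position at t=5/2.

y_0=-3 y_1=-4 y_2=4
S(5/2) = -99/64

y_0 = S_0(0) = a_0 = -3
y_1 = S_1(0) = a_1 = -4
y_2 = S_1(3) = 4
t_q=5/2 is in segment 1 (τ=3/2); S_1(τ)=-99/64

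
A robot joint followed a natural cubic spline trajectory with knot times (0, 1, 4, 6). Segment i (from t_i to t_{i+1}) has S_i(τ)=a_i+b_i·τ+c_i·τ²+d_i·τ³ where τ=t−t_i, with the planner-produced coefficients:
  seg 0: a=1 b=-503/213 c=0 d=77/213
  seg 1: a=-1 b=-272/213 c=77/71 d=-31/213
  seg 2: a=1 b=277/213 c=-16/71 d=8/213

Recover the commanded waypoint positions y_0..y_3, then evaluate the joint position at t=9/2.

y_0=1 y_1=-1 y_2=1 y_3=3
S(9/2) = 227/142

y_0 = S_0(0) = a_0 = 1
y_1 = S_1(0) = a_1 = -1
y_2 = S_2(0) = a_2 = 1
y_3 = S_2(2) = 3
t_q=9/2 is in segment 2 (τ=1/2); S_2(τ)=227/142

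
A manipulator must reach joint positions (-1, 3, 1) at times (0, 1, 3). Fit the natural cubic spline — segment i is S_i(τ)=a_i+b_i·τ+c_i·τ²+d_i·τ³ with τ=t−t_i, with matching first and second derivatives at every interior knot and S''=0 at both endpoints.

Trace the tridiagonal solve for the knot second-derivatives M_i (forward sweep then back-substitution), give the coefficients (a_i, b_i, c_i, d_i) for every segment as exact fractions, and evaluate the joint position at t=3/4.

  seg 0: a=-1 b=29/6 c=0 d=-5/6
  seg 1: a=3 b=7/3 c=-5/2 d=5/12
S(3/4) = 291/128

Δ: Δ0=4, Δ1=-1
row 1: diag=6, rhs=-30; c'=1/3, d'=-5
back: M1=-5
M: M0=0, M1=-5, M2=0
seg 0: a=-1, c=M0/2=0, d=(M1−M0)/(6·1)=-5/6, b=Δ0−h0·(2M0+M1)/6=29/6
seg 1: a=3, c=M1/2=-5/2, d=(M2−M1)/(6·2)=5/12, b=Δ1−h1·(2M1+M2)/6=7/3
t_q=3/4 → seg 0, τ=3/4; S=-1+29/6·τ+0·τ²+-5/6·τ³=291/128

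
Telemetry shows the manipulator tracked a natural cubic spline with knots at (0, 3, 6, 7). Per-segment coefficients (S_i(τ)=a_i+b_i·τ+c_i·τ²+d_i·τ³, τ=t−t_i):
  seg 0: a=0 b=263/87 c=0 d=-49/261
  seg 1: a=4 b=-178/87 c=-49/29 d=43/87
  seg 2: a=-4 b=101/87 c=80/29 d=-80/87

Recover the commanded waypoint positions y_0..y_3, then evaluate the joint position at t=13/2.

y_0=0 y_1=4 y_2=-4 y_3=-1
S(13/2) = -165/58

y_0 = S_0(0) = a_0 = 0
y_1 = S_1(0) = a_1 = 4
y_2 = S_2(0) = a_2 = -4
y_3 = S_2(1) = -1
t_q=13/2 is in segment 2 (τ=1/2); S_2(τ)=-165/58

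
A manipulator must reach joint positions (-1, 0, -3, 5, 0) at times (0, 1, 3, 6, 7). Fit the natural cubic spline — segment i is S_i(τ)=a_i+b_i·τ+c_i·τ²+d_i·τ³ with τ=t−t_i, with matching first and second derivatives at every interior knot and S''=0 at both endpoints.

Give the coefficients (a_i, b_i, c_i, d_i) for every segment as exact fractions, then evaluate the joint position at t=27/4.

  seg 0: a=-1 b=4105/2364 c=0 d=-1741/2364
  seg 1: a=0 b=-559/1182 c=-1741/788 d=4009/4728
  seg 2: a=-3 b=511/591 c=567/197 d=-1346/1773
  seg 3: a=5 b=-1397/591 c=-779/197 d=779/591
S(27/4) = 19655/12608

Δ: Δ0=1, Δ1=-3/2, Δ2=8/3, Δ3=-5
row 1: diag=6, rhs=-15; c'=1/3, d'=-5/2
row 2: denom=10−2·1/3=28/3; d'=(25−2·-5/2)/(28/3)=45/14
row 3: denom=8−3·9/28=197/28; d'=(-46−3·45/14)/(197/28)=-1558/197
back: M3=-1558/197
back: M2=45/14−9/28·-1558/197=1134/197
back: M1=-5/2−1/3·1134/197=-1741/394
M: M0=0, M1=-1741/394, M2=1134/197, M3=-1558/197, M4=0
seg 0: a=-1, c=M0/2=0, d=(M1−M0)/(6·1)=-1741/2364, b=Δ0−h0·(2M0+M1)/6=4105/2364
seg 1: a=0, c=M1/2=-1741/788, d=(M2−M1)/(6·2)=4009/4728, b=Δ1−h1·(2M1+M2)/6=-559/1182
seg 2: a=-3, c=M2/2=567/197, d=(M3−M2)/(6·3)=-1346/1773, b=Δ2−h2·(2M2+M3)/6=511/591
seg 3: a=5, c=M3/2=-779/197, d=(M4−M3)/(6·1)=779/591, b=Δ3−h3·(2M3+M4)/6=-1397/591
t_q=27/4 → seg 3, τ=3/4; S=5+-1397/591·τ+-779/197·τ²+779/591·τ³=19655/12608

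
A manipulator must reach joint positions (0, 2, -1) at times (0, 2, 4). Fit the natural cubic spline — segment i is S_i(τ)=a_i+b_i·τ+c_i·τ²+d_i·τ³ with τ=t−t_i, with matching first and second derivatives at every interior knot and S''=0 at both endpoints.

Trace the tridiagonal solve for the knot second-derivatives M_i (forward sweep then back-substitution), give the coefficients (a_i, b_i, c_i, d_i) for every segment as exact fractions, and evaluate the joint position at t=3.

  seg 0: a=0 b=13/8 c=0 d=-5/32
  seg 1: a=2 b=-1/4 c=-15/16 d=5/32
S(3) = 31/32

Δ: Δ0=1, Δ1=-3/2
row 1: diag=8, rhs=-15; c'=1/4, d'=-15/8
back: M1=-15/8
M: M0=0, M1=-15/8, M2=0
seg 0: a=0, c=M0/2=0, d=(M1−M0)/(6·2)=-5/32, b=Δ0−h0·(2M0+M1)/6=13/8
seg 1: a=2, c=M1/2=-15/16, d=(M2−M1)/(6·2)=5/32, b=Δ1−h1·(2M1+M2)/6=-1/4
t_q=3 → seg 1, τ=1; S=2+-1/4·τ+-15/16·τ²+5/32·τ³=31/32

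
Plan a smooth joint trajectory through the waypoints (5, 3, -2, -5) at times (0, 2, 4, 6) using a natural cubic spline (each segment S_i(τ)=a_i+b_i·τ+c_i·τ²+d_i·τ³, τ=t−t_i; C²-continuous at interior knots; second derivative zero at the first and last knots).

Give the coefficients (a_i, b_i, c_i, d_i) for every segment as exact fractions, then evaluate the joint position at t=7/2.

  seg 0: a=5 b=-8/15 c=0 d=-7/60
  seg 1: a=3 b=-29/15 c=-7/10 d=5/24
  seg 2: a=-2 b=-67/30 c=11/20 d=-11/120
S(7/2) = -247/320

Δ: Δ0=-1, Δ1=-5/2, Δ2=-3/2
row 1: diag=8, rhs=-9; c'=1/4, d'=-9/8
row 2: denom=8−2·1/4=15/2; d'=(6−2·-9/8)/(15/2)=11/10
back: M2=11/10
back: M1=-9/8−1/4·11/10=-7/5
M: M0=0, M1=-7/5, M2=11/10, M3=0
seg 0: a=5, c=M0/2=0, d=(M1−M0)/(6·2)=-7/60, b=Δ0−h0·(2M0+M1)/6=-8/15
seg 1: a=3, c=M1/2=-7/10, d=(M2−M1)/(6·2)=5/24, b=Δ1−h1·(2M1+M2)/6=-29/15
seg 2: a=-2, c=M2/2=11/20, d=(M3−M2)/(6·2)=-11/120, b=Δ2−h2·(2M2+M3)/6=-67/30
t_q=7/2 → seg 1, τ=3/2; S=3+-29/15·τ+-7/10·τ²+5/24·τ³=-247/320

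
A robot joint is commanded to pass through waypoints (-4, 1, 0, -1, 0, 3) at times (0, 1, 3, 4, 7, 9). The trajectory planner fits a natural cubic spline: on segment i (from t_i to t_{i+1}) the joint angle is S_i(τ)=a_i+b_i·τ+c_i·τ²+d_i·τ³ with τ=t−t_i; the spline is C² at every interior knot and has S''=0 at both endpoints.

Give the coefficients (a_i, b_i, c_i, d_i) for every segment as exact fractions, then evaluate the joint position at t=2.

  seg 0: a=-4 b=9943/1659 c=0 d=-1648/1659
  seg 1: a=1 b=4999/1659 c=-1648/553 d=8119/13272
  seg 2: a=0 b=-5197/3318 c=1527/2212 d=-823/6636
  seg 3: a=-1 b=-3701/6636 c=176/553 d=-47/6636
  seg 4: a=0 b=3851/3318 c=563/2212 d=-563/13272
S(2) = 7277/4424

Δ: Δ0=5, Δ1=-1/2, Δ2=-1, Δ3=1/3, Δ4=3/2
row 1: diag=6, rhs=-33; c'=1/3, d'=-11/2
row 2: denom=6−2·1/3=16/3; d'=(-3−2·-11/2)/(16/3)=3/2
row 3: denom=8−1·3/16=125/16; d'=(8−1·3/2)/(125/16)=104/125
row 4: denom=10−3·48/125=1106/125; d'=(7−3·104/125)/(1106/125)=563/1106
back: M4=563/1106
back: M3=104/125−48/125·563/1106=352/553
back: M2=3/2−3/16·352/553=1527/1106
back: M1=-11/2−1/3·1527/1106=-3296/553
M: M0=0, M1=-3296/553, M2=1527/1106, M3=352/553, M4=563/1106, M5=0
seg 0: a=-4, c=M0/2=0, d=(M1−M0)/(6·1)=-1648/1659, b=Δ0−h0·(2M0+M1)/6=9943/1659
seg 1: a=1, c=M1/2=-1648/553, d=(M2−M1)/(6·2)=8119/13272, b=Δ1−h1·(2M1+M2)/6=4999/1659
seg 2: a=0, c=M2/2=1527/2212, d=(M3−M2)/(6·1)=-823/6636, b=Δ2−h2·(2M2+M3)/6=-5197/3318
seg 3: a=-1, c=M3/2=176/553, d=(M4−M3)/(6·3)=-47/6636, b=Δ3−h3·(2M3+M4)/6=-3701/6636
seg 4: a=0, c=M4/2=563/2212, d=(M5−M4)/(6·2)=-563/13272, b=Δ4−h4·(2M4+M5)/6=3851/3318
t_q=2 → seg 1, τ=1; S=1+4999/1659·τ+-1648/553·τ²+8119/13272·τ³=7277/4424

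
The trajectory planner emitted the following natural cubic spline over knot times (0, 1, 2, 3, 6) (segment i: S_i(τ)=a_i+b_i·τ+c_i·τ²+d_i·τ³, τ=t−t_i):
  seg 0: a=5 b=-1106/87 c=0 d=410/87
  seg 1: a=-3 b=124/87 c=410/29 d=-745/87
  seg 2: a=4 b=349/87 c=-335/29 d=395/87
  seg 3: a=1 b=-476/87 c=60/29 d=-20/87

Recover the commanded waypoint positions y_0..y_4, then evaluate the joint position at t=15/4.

y_0=5 y_1=-3 y_2=4 y_3=1 y_4=-3
S(15/4) = -945/464

y_0 = S_0(0) = a_0 = 5
y_1 = S_1(0) = a_1 = -3
y_2 = S_2(0) = a_2 = 4
y_3 = S_3(0) = a_3 = 1
y_4 = S_3(3) = -3
t_q=15/4 is in segment 3 (τ=3/4); S_3(τ)=-945/464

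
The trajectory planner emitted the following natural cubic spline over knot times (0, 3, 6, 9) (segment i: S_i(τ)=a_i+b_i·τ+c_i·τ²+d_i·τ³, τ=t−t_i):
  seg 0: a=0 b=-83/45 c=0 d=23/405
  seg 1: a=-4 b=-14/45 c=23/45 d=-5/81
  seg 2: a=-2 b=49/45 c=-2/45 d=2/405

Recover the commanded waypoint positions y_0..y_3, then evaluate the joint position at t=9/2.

y_0=0 y_1=-4 y_2=-2 y_3=1
S(9/2) = -141/40

y_0 = S_0(0) = a_0 = 0
y_1 = S_1(0) = a_1 = -4
y_2 = S_2(0) = a_2 = -2
y_3 = S_2(3) = 1
t_q=9/2 is in segment 1 (τ=3/2); S_1(τ)=-141/40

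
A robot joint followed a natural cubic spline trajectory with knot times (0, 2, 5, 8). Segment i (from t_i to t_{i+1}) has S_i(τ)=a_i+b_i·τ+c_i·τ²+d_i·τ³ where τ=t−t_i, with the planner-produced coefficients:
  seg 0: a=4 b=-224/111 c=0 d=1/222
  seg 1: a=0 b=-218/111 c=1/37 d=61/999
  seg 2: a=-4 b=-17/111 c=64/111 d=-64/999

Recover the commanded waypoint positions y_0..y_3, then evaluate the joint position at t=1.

y_0 = S_0(0) = a_0 = 4
y_1 = S_1(0) = a_1 = 0
y_2 = S_2(0) = a_2 = -4
y_3 = S_2(3) = -1
t_q=1 is in segment 0 (τ=1); S_0(τ)=147/74

y_0=4 y_1=0 y_2=-4 y_3=-1
S(1) = 147/74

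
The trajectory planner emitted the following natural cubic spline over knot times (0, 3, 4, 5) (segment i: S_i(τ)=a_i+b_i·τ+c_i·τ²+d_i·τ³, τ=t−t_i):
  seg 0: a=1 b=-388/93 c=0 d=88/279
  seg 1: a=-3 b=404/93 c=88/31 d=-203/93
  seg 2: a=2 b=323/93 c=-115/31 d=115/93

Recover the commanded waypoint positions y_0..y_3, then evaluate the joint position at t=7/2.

y_0 = S_0(0) = a_0 = 1
y_1 = S_1(0) = a_1 = -3
y_2 = S_2(0) = a_2 = 2
y_3 = S_2(1) = 3
t_q=7/2 is in segment 1 (τ=1/2); S_1(τ)=-97/248

y_0=1 y_1=-3 y_2=2 y_3=3
S(7/2) = -97/248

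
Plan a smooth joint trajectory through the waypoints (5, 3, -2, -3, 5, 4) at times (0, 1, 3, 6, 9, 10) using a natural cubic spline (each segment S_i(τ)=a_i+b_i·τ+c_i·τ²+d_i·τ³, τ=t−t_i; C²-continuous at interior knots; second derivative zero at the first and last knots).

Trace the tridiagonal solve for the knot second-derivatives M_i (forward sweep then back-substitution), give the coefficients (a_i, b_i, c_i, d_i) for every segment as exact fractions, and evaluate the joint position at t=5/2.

  seg 0: a=5 b=-4157/2220 c=0 d=-283/2220
  seg 1: a=3 b=-2503/1110 c=-283/740 d=577/4440
  seg 2: a=-2 b=-247/111 c=147/370 d=7/90
  seg 3: a=-3 b=2507/1110 c=203/185 d=-1067/3330
  seg 4: a=5 b=106/555 c=-661/370 d=661/1110
S(5/2) = -9523/11840

Δ: Δ0=-2, Δ1=-5/2, Δ2=-1/3, Δ3=8/3, Δ4=-1
row 1: diag=6, rhs=-3; c'=1/3, d'=-1/2
row 2: denom=10−2·1/3=28/3; d'=(13−2·-1/2)/(28/3)=3/2
row 3: denom=12−3·9/28=309/28; d'=(18−3·3/2)/(309/28)=126/103
row 4: denom=8−3·28/103=740/103; d'=(-22−3·126/103)/(740/103)=-661/185
back: M4=-661/185
back: M3=126/103−28/103·-661/185=406/185
back: M2=3/2−9/28·406/185=147/185
back: M1=-1/2−1/3·147/185=-283/370
M: M0=0, M1=-283/370, M2=147/185, M3=406/185, M4=-661/185, M5=0
seg 0: a=5, c=M0/2=0, d=(M1−M0)/(6·1)=-283/2220, b=Δ0−h0·(2M0+M1)/6=-4157/2220
seg 1: a=3, c=M1/2=-283/740, d=(M2−M1)/(6·2)=577/4440, b=Δ1−h1·(2M1+M2)/6=-2503/1110
seg 2: a=-2, c=M2/2=147/370, d=(M3−M2)/(6·3)=7/90, b=Δ2−h2·(2M2+M3)/6=-247/111
seg 3: a=-3, c=M3/2=203/185, d=(M4−M3)/(6·3)=-1067/3330, b=Δ3−h3·(2M3+M4)/6=2507/1110
seg 4: a=5, c=M4/2=-661/370, d=(M5−M4)/(6·1)=661/1110, b=Δ4−h4·(2M4+M5)/6=106/555
t_q=5/2 → seg 1, τ=3/2; S=3+-2503/1110·τ+-283/740·τ²+577/4440·τ³=-9523/11840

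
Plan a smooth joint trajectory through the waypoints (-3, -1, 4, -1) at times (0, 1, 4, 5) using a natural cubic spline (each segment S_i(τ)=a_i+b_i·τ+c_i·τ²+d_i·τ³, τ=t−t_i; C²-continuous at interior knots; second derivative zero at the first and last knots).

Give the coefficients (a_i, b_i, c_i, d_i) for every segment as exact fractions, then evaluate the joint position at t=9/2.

Δ: Δ0=2, Δ1=5/3, Δ2=-5
row 1: diag=8, rhs=-2; c'=3/8, d'=-1/4
row 2: denom=8−3·3/8=55/8; d'=(-40−3·-1/4)/(55/8)=-314/55
back: M2=-314/55
back: M1=-1/4−3/8·-314/55=104/55
M: M0=0, M1=104/55, M2=-314/55, M3=0
seg 0: a=-3, c=M0/2=0, d=(M1−M0)/(6·1)=52/165, b=Δ0−h0·(2M0+M1)/6=278/165
seg 1: a=-1, c=M1/2=52/55, d=(M2−M1)/(6·3)=-19/45, b=Δ1−h1·(2M1+M2)/6=434/165
seg 2: a=4, c=M2/2=-157/55, d=(M3−M2)/(6·1)=157/165, b=Δ2−h2·(2M2+M3)/6=-511/165
t_q=9/2 → seg 2, τ=1/2; S=4+-511/165·τ+-157/55·τ²+157/165·τ³=817/440

  seg 0: a=-3 b=278/165 c=0 d=52/165
  seg 1: a=-1 b=434/165 c=52/55 d=-19/45
  seg 2: a=4 b=-511/165 c=-157/55 d=157/165
S(9/2) = 817/440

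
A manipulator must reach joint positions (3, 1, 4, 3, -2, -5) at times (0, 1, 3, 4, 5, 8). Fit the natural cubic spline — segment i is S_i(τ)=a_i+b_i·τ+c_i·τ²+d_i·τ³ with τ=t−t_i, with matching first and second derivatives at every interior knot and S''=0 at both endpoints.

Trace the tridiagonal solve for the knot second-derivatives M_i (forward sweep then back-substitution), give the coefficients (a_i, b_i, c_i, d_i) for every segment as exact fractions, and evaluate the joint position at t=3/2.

  seg 0: a=3 b=-1297/472 c=0 d=353/472
  seg 1: a=1 b=-119/236 c=1059/472 d=-293/472
  seg 2: a=4 b=241/236 c=-699/472 d=-255/472
  seg 3: a=3 b=-1681/472 c=-183/59 d=785/472
  seg 4: a=-2 b=-1127/236 c=891/472 d=-99/472
S(3/2) = 4649/3776

Δ: Δ0=-2, Δ1=3/2, Δ2=-1, Δ3=-5, Δ4=-1
row 1: diag=6, rhs=21; c'=1/3, d'=7/2
row 2: denom=6−2·1/3=16/3; d'=(-15−2·7/2)/(16/3)=-33/8
row 3: denom=4−1·3/16=61/16; d'=(-24−1·-33/8)/(61/16)=-318/61
row 4: denom=8−1·16/61=472/61; d'=(24−1·-318/61)/(472/61)=891/236
back: M4=891/236
back: M3=-318/61−16/61·891/236=-366/59
back: M2=-33/8−3/16·-366/59=-699/236
back: M1=7/2−1/3·-699/236=1059/236
M: M0=0, M1=1059/236, M2=-699/236, M3=-366/59, M4=891/236, M5=0
seg 0: a=3, c=M0/2=0, d=(M1−M0)/(6·1)=353/472, b=Δ0−h0·(2M0+M1)/6=-1297/472
seg 1: a=1, c=M1/2=1059/472, d=(M2−M1)/(6·2)=-293/472, b=Δ1−h1·(2M1+M2)/6=-119/236
seg 2: a=4, c=M2/2=-699/472, d=(M3−M2)/(6·1)=-255/472, b=Δ2−h2·(2M2+M3)/6=241/236
seg 3: a=3, c=M3/2=-183/59, d=(M4−M3)/(6·1)=785/472, b=Δ3−h3·(2M3+M4)/6=-1681/472
seg 4: a=-2, c=M4/2=891/472, d=(M5−M4)/(6·3)=-99/472, b=Δ4−h4·(2M4+M5)/6=-1127/236
t_q=3/2 → seg 1, τ=1/2; S=1+-119/236·τ+1059/472·τ²+-293/472·τ³=4649/3776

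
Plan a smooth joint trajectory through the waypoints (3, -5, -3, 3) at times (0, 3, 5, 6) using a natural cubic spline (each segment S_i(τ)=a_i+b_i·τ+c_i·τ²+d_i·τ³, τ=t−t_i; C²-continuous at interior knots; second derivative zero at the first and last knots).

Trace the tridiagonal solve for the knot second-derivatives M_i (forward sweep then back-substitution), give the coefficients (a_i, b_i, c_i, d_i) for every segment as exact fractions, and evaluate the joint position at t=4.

  seg 0: a=3 b=-139/42 c=0 d=1/14
  seg 1: a=-5 b=-29/21 c=9/14 d=23/84
  seg 2: a=-3 b=94/21 c=16/7 d=-16/21
S(4) = -153/28

Δ: Δ0=-8/3, Δ1=1, Δ2=6
row 1: diag=10, rhs=22; c'=1/5, d'=11/5
row 2: denom=6−2·1/5=28/5; d'=(30−2·11/5)/(28/5)=32/7
back: M2=32/7
back: M1=11/5−1/5·32/7=9/7
M: M0=0, M1=9/7, M2=32/7, M3=0
seg 0: a=3, c=M0/2=0, d=(M1−M0)/(6·3)=1/14, b=Δ0−h0·(2M0+M1)/6=-139/42
seg 1: a=-5, c=M1/2=9/14, d=(M2−M1)/(6·2)=23/84, b=Δ1−h1·(2M1+M2)/6=-29/21
seg 2: a=-3, c=M2/2=16/7, d=(M3−M2)/(6·1)=-16/21, b=Δ2−h2·(2M2+M3)/6=94/21
t_q=4 → seg 1, τ=1; S=-5+-29/21·τ+9/14·τ²+23/84·τ³=-153/28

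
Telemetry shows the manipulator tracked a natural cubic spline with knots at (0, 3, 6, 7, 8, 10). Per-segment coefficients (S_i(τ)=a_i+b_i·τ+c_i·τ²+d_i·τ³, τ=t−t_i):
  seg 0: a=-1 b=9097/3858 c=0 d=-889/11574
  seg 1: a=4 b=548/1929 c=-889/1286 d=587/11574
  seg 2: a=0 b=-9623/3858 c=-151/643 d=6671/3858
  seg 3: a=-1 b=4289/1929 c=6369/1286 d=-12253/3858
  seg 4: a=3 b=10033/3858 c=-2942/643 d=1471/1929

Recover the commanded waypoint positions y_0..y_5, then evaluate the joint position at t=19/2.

y_0 = S_0(0) = a_0 = -1
y_1 = S_1(0) = a_1 = 4
y_2 = S_2(0) = a_2 = 0
y_3 = S_3(0) = a_3 = -1
y_4 = S_4(0) = a_4 = 3
y_5 = S_4(2) = -4
t_q=19/2 is in segment 4 (τ=3/2); S_4(τ)=-4219/5144

y_0=-1 y_1=4 y_2=0 y_3=-1 y_4=3 y_5=-4
S(19/2) = -4219/5144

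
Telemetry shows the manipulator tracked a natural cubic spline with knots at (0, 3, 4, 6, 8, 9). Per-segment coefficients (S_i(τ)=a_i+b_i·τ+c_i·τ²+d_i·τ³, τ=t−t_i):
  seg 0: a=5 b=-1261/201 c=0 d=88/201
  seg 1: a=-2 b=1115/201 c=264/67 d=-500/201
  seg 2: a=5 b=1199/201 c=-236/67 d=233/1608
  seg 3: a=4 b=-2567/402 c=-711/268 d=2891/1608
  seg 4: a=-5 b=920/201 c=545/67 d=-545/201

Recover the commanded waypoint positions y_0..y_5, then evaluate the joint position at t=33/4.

y_0 = S_0(0) = a_0 = 5
y_1 = S_1(0) = a_1 = -2
y_2 = S_2(0) = a_2 = 5
y_3 = S_3(0) = a_3 = 4
y_4 = S_4(0) = a_4 = -5
y_5 = S_4(1) = 5
t_q=33/4 is in segment 4 (τ=1/4); S_4(τ)=-14535/4288

y_0=5 y_1=-2 y_2=5 y_3=4 y_4=-5 y_5=5
S(33/4) = -14535/4288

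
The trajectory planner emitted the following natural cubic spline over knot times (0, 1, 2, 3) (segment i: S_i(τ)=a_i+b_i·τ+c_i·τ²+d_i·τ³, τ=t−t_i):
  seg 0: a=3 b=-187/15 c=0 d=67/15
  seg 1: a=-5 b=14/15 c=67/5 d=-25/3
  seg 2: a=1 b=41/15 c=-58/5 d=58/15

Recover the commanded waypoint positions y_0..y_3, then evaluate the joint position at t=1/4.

y_0 = S_0(0) = a_0 = 3
y_1 = S_1(0) = a_1 = -5
y_2 = S_2(0) = a_2 = 1
y_3 = S_2(1) = -4
t_q=1/4 is in segment 0 (τ=1/4); S_0(τ)=-3/64

y_0=3 y_1=-5 y_2=1 y_3=-4
S(1/4) = -3/64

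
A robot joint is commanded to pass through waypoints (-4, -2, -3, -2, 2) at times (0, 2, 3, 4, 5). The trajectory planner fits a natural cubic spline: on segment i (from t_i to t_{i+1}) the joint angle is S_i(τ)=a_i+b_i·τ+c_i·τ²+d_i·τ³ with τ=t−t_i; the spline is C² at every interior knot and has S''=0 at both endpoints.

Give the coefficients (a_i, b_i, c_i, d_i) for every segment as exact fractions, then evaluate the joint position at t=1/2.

Δ: Δ0=1, Δ1=-1, Δ2=1, Δ3=4
row 1: diag=6, rhs=-12; c'=1/6, d'=-2
row 2: denom=4−1·1/6=23/6; d'=(12−1·-2)/(23/6)=84/23
row 3: denom=4−1·6/23=86/23; d'=(18−1·84/23)/(86/23)=165/43
back: M3=165/43
back: M2=84/23−6/23·165/43=114/43
back: M1=-2−1/6·114/43=-105/43
M: M0=0, M1=-105/43, M2=114/43, M3=165/43, M4=0
seg 0: a=-4, c=M0/2=0, d=(M1−M0)/(6·2)=-35/172, b=Δ0−h0·(2M0+M1)/6=78/43
seg 1: a=-2, c=M1/2=-105/86, d=(M2−M1)/(6·1)=73/86, b=Δ1−h1·(2M1+M2)/6=-27/43
seg 2: a=-3, c=M2/2=57/43, d=(M3−M2)/(6·1)=17/86, b=Δ2−h2·(2M2+M3)/6=-45/86
seg 3: a=-2, c=M3/2=165/86, d=(M4−M3)/(6·1)=-55/86, b=Δ3−h3·(2M3+M4)/6=117/43
t_q=1/2 → seg 0, τ=1/2; S=-4+78/43·τ+0·τ²+-35/172·τ³=-4291/1376

  seg 0: a=-4 b=78/43 c=0 d=-35/172
  seg 1: a=-2 b=-27/43 c=-105/86 d=73/86
  seg 2: a=-3 b=-45/86 c=57/43 d=17/86
  seg 3: a=-2 b=117/43 c=165/86 d=-55/86
S(1/2) = -4291/1376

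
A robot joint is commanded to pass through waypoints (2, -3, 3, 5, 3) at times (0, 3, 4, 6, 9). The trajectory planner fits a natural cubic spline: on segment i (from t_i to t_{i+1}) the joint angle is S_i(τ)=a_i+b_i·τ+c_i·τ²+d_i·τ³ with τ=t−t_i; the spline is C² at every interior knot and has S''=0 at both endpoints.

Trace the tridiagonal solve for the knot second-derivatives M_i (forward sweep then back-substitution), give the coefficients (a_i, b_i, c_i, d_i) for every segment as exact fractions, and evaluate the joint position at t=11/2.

  seg 0: a=2 b=-1079/219 c=0 d=238/657
  seg 1: a=-3 b=1063/219 c=238/73 d=-463/219
  seg 2: a=3 b=1102/219 c=-225/73 d=467/876
  seg 3: a=5 b=-197/219 c=17/146 d=-17/1314
S(11/2) = 12643/2336

Δ: Δ0=-5/3, Δ1=6, Δ2=1, Δ3=-2/3
row 1: diag=8, rhs=46; c'=1/8, d'=23/4
row 2: denom=6−1·1/8=47/8; d'=(-30−1·23/4)/(47/8)=-286/47
row 3: denom=10−2·16/47=438/47; d'=(-10−2·-286/47)/(438/47)=17/73
back: M3=17/73
back: M2=-286/47−16/47·17/73=-450/73
back: M1=23/4−1/8·-450/73=476/73
M: M0=0, M1=476/73, M2=-450/73, M3=17/73, M4=0
seg 0: a=2, c=M0/2=0, d=(M1−M0)/(6·3)=238/657, b=Δ0−h0·(2M0+M1)/6=-1079/219
seg 1: a=-3, c=M1/2=238/73, d=(M2−M1)/(6·1)=-463/219, b=Δ1−h1·(2M1+M2)/6=1063/219
seg 2: a=3, c=M2/2=-225/73, d=(M3−M2)/(6·2)=467/876, b=Δ2−h2·(2M2+M3)/6=1102/219
seg 3: a=5, c=M3/2=17/146, d=(M4−M3)/(6·3)=-17/1314, b=Δ3−h3·(2M3+M4)/6=-197/219
t_q=11/2 → seg 2, τ=3/2; S=3+1102/219·τ+-225/73·τ²+467/876·τ³=12643/2336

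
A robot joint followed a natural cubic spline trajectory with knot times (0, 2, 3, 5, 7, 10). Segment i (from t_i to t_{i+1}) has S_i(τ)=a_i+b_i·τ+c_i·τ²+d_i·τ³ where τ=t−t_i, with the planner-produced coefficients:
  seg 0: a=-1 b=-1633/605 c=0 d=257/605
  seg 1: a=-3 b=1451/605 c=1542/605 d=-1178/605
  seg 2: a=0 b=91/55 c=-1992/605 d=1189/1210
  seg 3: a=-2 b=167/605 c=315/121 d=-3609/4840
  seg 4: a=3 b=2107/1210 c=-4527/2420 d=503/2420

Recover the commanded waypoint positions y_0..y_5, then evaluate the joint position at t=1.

y_0 = S_0(0) = a_0 = -1
y_1 = S_1(0) = a_1 = -3
y_2 = S_2(0) = a_2 = 0
y_3 = S_3(0) = a_3 = -2
y_4 = S_4(0) = a_4 = 3
y_5 = S_4(3) = -3
t_q=1 is in segment 0 (τ=1); S_0(τ)=-1981/605

y_0=-1 y_1=-3 y_2=0 y_3=-2 y_4=3 y_5=-3
S(1) = -1981/605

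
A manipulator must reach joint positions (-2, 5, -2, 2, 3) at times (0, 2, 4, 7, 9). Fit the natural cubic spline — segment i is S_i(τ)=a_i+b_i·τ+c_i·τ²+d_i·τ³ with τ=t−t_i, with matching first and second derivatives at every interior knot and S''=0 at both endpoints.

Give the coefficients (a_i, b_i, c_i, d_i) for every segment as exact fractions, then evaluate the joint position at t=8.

  seg 0: a=-2 b=1457/258 c=0 d=-277/516
  seg 1: a=5 b=-205/258 c=-277/86 d=241/258
  seg 2: a=-2 b=-637/258 c=205/86 d=-16/43
  seg 3: a=2 b=461/258 c=-83/86 d=83/516
S(8) = 513/172

Δ: Δ0=7/2, Δ1=-7/2, Δ2=4/3, Δ3=1/2
row 1: diag=8, rhs=-42; c'=1/4, d'=-21/4
row 2: denom=10−2·1/4=19/2; d'=(29−2·-21/4)/(19/2)=79/19
row 3: denom=10−3·6/19=172/19; d'=(-5−3·79/19)/(172/19)=-83/43
back: M3=-83/43
back: M2=79/19−6/19·-83/43=205/43
back: M1=-21/4−1/4·205/43=-277/43
M: M0=0, M1=-277/43, M2=205/43, M3=-83/43, M4=0
seg 0: a=-2, c=M0/2=0, d=(M1−M0)/(6·2)=-277/516, b=Δ0−h0·(2M0+M1)/6=1457/258
seg 1: a=5, c=M1/2=-277/86, d=(M2−M1)/(6·2)=241/258, b=Δ1−h1·(2M1+M2)/6=-205/258
seg 2: a=-2, c=M2/2=205/86, d=(M3−M2)/(6·3)=-16/43, b=Δ2−h2·(2M2+M3)/6=-637/258
seg 3: a=2, c=M3/2=-83/86, d=(M4−M3)/(6·2)=83/516, b=Δ3−h3·(2M3+M4)/6=461/258
t_q=8 → seg 3, τ=1; S=2+461/258·τ+-83/86·τ²+83/516·τ³=513/172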